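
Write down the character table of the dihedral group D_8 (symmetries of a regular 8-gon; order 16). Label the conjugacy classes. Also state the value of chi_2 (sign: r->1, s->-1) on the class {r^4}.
Conjugacy classes: {e} of size 1, {r^4} of size 1, {r^1, r^7} of size 2, {r^2, r^6} of size 2, {r^3, r^5} of size 2, {s, sr^2, ...} of size 4, {sr, sr^3, ...} of size 4.
Character table:
  irrep \ class              {e} (size 1)  {r^4} (size 1)  {r^1, r^7} (size 2)  {r^2, r^6} (size 2)  {r^3, r^5} (size 2)  {s, sr^2, ...} (size 4)  {sr, sr^3, ...} (size 4)
  chi_1 (triv)               1             1               1                    1                    1                    1                        1                       
  chi_2 (sign: r->1, s->-1)  1             1               1                    1                    1                    -1                       -1                      
  chi_3 (r->-1, s->1)        1             1               -1                   1                    -1                   1                        -1                      
  chi_4 (r->-1, s->-1)       1             1               -1                   1                    -1                   -1                       1                       
  chi_5 (2d, j=1)            2             -2              sqrt(2)              0                    -sqrt(2)             0                        0                       
  chi_6 (2d, j=2)            2             2               0                    -2                   0                    0                        0                       
  chi_7 (2d, j=3)            2             -2              -sqrt(2)             0                    sqrt(2)              0                        0                       

Spot check: chi_2 (sign: r->1, s->-1) on {r^4} = 1.

Reasoning: D_8 has order 2*8 = 16 with 7 conjugacy classes, hence 7 irreducibles. Sum of squared dims 1 + 1 + 1 + 1 + 4 + 4 + 4 = 16 = |G|. Linear characters come from the abelianisation; the 2-dimensional irreps have character r^k -> 2*cos(2*pi*j*k/8), reflections -> 0.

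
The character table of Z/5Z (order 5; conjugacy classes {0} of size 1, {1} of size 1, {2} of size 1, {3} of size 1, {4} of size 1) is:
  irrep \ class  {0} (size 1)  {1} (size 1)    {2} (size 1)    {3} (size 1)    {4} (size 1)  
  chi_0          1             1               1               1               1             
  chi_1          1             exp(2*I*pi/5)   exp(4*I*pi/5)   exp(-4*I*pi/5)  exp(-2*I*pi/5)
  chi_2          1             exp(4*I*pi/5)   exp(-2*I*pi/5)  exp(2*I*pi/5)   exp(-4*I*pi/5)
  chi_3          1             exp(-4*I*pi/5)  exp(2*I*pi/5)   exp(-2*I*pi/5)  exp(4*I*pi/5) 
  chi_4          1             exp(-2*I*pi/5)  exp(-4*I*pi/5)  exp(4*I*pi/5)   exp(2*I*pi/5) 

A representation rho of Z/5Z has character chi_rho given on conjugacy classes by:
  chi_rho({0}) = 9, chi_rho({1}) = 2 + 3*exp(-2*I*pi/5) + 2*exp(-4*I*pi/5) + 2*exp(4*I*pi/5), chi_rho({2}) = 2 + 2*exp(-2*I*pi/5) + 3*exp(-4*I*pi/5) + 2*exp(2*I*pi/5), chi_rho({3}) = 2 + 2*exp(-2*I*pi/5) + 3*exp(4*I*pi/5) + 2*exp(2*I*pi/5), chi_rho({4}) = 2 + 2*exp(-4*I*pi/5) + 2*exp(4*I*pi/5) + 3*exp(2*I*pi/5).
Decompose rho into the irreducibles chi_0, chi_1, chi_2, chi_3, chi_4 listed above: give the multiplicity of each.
Multiplicities: chi_0: 2, chi_1: 0, chi_2: 2, chi_3: 2, chi_4: 3.

Proof sketch: Use <chi_rho, chi> = (1/|G|) sum_C |C| * chi_rho(C) * conj(chi(C)) with |G| = 5 for each irreducible chi in the table:
  <chi_rho, chi_0> = (1/5)[1*(9)*conj(1) + 1*(2 + 3*exp(-2*I*pi/5) + 2*exp(-4*I*pi/5) + 2*exp(4*I*pi/5))*conj(1) + 1*(2 + 2*exp(-2*I*pi/5) + 3*exp(-4*I*pi/5) + 2*exp(2*I*pi/5))*conj(1) + 1*(2 + 2*exp(-2*I*pi/5) + 3*exp(4*I*pi/5) + 2*exp(2*I*pi/5))*conj(1) + 1*(2 + 2*exp(-4*I*pi/5) + 2*exp(4*I*pi/5) + 3*exp(2*I*pi/5))*conj(1)]
      = (1/5)[(9) + (2 + 3*exp(-2*I*pi/5) + 2*exp(-4*I*pi/5) + 2*exp(4*I*pi/5)) + (2 + 2*exp(-2*I*pi/5) + 3*exp(-4*I*pi/5) + 2*exp(2*I*pi/5)) + (2 + 2*exp(-2*I*pi/5) + 3*exp(4*I*pi/5) + 2*exp(2*I*pi/5)) + (2 + 2*exp(-4*I*pi/5) + 2*exp(4*I*pi/5) + 3*exp(2*I*pi/5))] = 10/5 = 2
  <chi_rho, chi_1> = (1/5)[1*(9)*conj(1) + 1*(2 + 3*exp(-2*I*pi/5) + 2*exp(-4*I*pi/5) + 2*exp(4*I*pi/5))*conj(exp(2*I*pi/5)) + 1*(2 + 2*exp(-2*I*pi/5) + 3*exp(-4*I*pi/5) + 2*exp(2*I*pi/5))*conj(exp(4*I*pi/5)) + 1*(2 + 2*exp(-2*I*pi/5) + 3*exp(4*I*pi/5) + 2*exp(2*I*pi/5))*conj(exp(-4*I*pi/5)) + 1*(2 + 2*exp(-4*I*pi/5) + 2*exp(4*I*pi/5) + 3*exp(2*I*pi/5))*conj(exp(-2*I*pi/5))]
      = (1/5)[(9) + (2*exp(-2*I*pi/5) + 3*exp(-4*I*pi/5) + 2*exp(4*I*pi/5) + 2*exp(2*I*pi/5)) + (2*exp(-2*I*pi/5) + 2*exp(-4*I*pi/5) + 2*exp(4*I*pi/5) + 3*exp(2*I*pi/5)) + (3*exp(-2*I*pi/5) + 2*exp(-4*I*pi/5) + 2*exp(4*I*pi/5) + 2*exp(2*I*pi/5)) + (2*exp(-2*I*pi/5) + 2*exp(-4*I*pi/5) + 3*exp(4*I*pi/5) + 2*exp(2*I*pi/5))] = 0/5 = 0
  <chi_rho, chi_2> = (1/5)[1*(9)*conj(1) + 1*(2 + 3*exp(-2*I*pi/5) + 2*exp(-4*I*pi/5) + 2*exp(4*I*pi/5))*conj(exp(4*I*pi/5)) + 1*(2 + 2*exp(-2*I*pi/5) + 3*exp(-4*I*pi/5) + 2*exp(2*I*pi/5))*conj(exp(-2*I*pi/5)) + 1*(2 + 2*exp(-2*I*pi/5) + 3*exp(4*I*pi/5) + 2*exp(2*I*pi/5))*conj(exp(2*I*pi/5)) + 1*(2 + 2*exp(-4*I*pi/5) + 2*exp(4*I*pi/5) + 3*exp(2*I*pi/5))*conj(exp(-4*I*pi/5))]
      = (1/5)[(9) + (2 + 2*exp(-4*I*pi/5) + 3*exp(4*I*pi/5) + 2*exp(2*I*pi/5)) + (2 + 3*exp(-2*I*pi/5) + 2*exp(4*I*pi/5) + 2*exp(2*I*pi/5)) + (2 + 2*exp(-2*I*pi/5) + 2*exp(-4*I*pi/5) + 3*exp(2*I*pi/5)) + (2 + 2*exp(-2*I*pi/5) + 3*exp(-4*I*pi/5) + 2*exp(4*I*pi/5))] = 10/5 = 2
  <chi_rho, chi_3> = (1/5)[1*(9)*conj(1) + 1*(2 + 3*exp(-2*I*pi/5) + 2*exp(-4*I*pi/5) + 2*exp(4*I*pi/5))*conj(exp(-4*I*pi/5)) + 1*(2 + 2*exp(-2*I*pi/5) + 3*exp(-4*I*pi/5) + 2*exp(2*I*pi/5))*conj(exp(2*I*pi/5)) + 1*(2 + 2*exp(-2*I*pi/5) + 3*exp(4*I*pi/5) + 2*exp(2*I*pi/5))*conj(exp(-2*I*pi/5)) + 1*(2 + 2*exp(-4*I*pi/5) + 2*exp(4*I*pi/5) + 3*exp(2*I*pi/5))*conj(exp(4*I*pi/5))]
      = (1/5)[(9) + (2 + 2*exp(-2*I*pi/5) + 2*exp(4*I*pi/5) + 3*exp(2*I*pi/5)) + (2 + 2*exp(-2*I*pi/5) + 2*exp(-4*I*pi/5) + 3*exp(4*I*pi/5)) + (2 + 3*exp(-4*I*pi/5) + 2*exp(4*I*pi/5) + 2*exp(2*I*pi/5)) + (2 + 3*exp(-2*I*pi/5) + 2*exp(-4*I*pi/5) + 2*exp(2*I*pi/5))] = 10/5 = 2
  <chi_rho, chi_4> = (1/5)[1*(9)*conj(1) + 1*(2 + 3*exp(-2*I*pi/5) + 2*exp(-4*I*pi/5) + 2*exp(4*I*pi/5))*conj(exp(-2*I*pi/5)) + 1*(2 + 2*exp(-2*I*pi/5) + 3*exp(-4*I*pi/5) + 2*exp(2*I*pi/5))*conj(exp(-4*I*pi/5)) + 1*(2 + 2*exp(-2*I*pi/5) + 3*exp(4*I*pi/5) + 2*exp(2*I*pi/5))*conj(exp(4*I*pi/5)) + 1*(2 + 2*exp(-4*I*pi/5) + 2*exp(4*I*pi/5) + 3*exp(2*I*pi/5))*conj(exp(2*I*pi/5))]
      = (1/5)[(9) + (3 + 2*exp(-2*I*pi/5) + 2*exp(-4*I*pi/5) + 2*exp(2*I*pi/5)) + (3 + 2*exp(-4*I*pi/5) + 2*exp(4*I*pi/5) + 2*exp(2*I*pi/5)) + (3 + 2*exp(-2*I*pi/5) + 2*exp(-4*I*pi/5) + 2*exp(4*I*pi/5)) + (3 + 2*exp(-2*I*pi/5) + 2*exp(4*I*pi/5) + 2*exp(2*I*pi/5))] = 15/5 = 3
(Exp terms are combined using exp(i*s)*conj(exp(i*t)) = exp(i*(s-t)), and sums of them are collapsed using the identity that for every m > 1 the m distinct m-th roots of unity sum to 0, e.g. 1 + exp(2*I*pi/3) + exp(-2*I*pi/3) = 0.)
Dimension check: dim(rho) = sum (mult * dim) = 2*1 + 0*1 + 2*1 + 2*1 + 3*1 = 9 = chi_rho(e) = 9.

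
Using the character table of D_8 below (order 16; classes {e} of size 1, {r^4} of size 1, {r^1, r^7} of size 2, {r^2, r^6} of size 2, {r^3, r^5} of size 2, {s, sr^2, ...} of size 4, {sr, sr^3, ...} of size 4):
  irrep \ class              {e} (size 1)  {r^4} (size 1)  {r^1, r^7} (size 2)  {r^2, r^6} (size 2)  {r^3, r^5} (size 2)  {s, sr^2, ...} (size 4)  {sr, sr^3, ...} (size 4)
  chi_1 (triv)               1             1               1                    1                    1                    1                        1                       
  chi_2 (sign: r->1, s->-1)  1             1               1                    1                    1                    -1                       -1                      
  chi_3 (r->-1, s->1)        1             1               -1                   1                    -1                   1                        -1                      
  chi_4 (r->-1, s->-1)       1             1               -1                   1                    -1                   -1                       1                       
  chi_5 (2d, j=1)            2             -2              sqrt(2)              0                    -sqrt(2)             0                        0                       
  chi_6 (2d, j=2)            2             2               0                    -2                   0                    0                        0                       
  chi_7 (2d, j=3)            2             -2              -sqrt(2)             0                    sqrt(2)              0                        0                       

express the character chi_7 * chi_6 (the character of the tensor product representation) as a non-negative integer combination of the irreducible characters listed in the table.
chi_7 tensor chi_6 = chi_5 + chi_7 (all other irreducibles have multiplicity 0).

Working: The character of a tensor product is the pointwise product (chi_7 * chi_6)(C) = chi_7(C) * chi_6(C):
  {e}: (2)*(2), {r^4}: (-2)*(2), {r^1, r^7}: (-sqrt(2))*(0), {r^2, r^6}: (0)*(-2), {r^3, r^5}: (sqrt(2))*(0), {s, sr^2, ...}: (0)*(0), {sr, sr^3, ...}: (0)*(0)
so (chi_7 * chi_6) takes values
  {e} -> 4, {r^4} -> -4, {r^1, r^7} -> 0, {r^2, r^6} -> 0, {r^3, r^5} -> 0, {s, sr^2, ...} -> 0, {sr, sr^3, ...} -> 0.
Now take the inner product of this character with each irreducible chi from the table, <chi_7*chi_6, chi> = (1/16) sum_C |C| (chi_7*chi_6)(C) conj(chi(C)):
  <chi_7*chi_6, chi_1> = (1/16)[1*(4)*conj(1) + 1*(-4)*conj(1) + 2*(0)*conj(1) + 2*(0)*conj(1) + 2*(0)*conj(1) + 4*(0)*conj(1) + 4*(0)*conj(1)]
      = (1/16)[(4) + (-4) + (0) + (0) + (0) + (0) + (0)] = 0/16 = 0
  <chi_7*chi_6, chi_2> = (1/16)[1*(4)*conj(1) + 1*(-4)*conj(1) + 2*(0)*conj(1) + 2*(0)*conj(1) + 2*(0)*conj(1) + 4*(0)*conj(-1) + 4*(0)*conj(-1)]
      = (1/16)[(4) + (-4) + (0) + (0) + (0) + (0) + (0)] = 0/16 = 0
  <chi_7*chi_6, chi_3> = (1/16)[1*(4)*conj(1) + 1*(-4)*conj(1) + 2*(0)*conj(-1) + 2*(0)*conj(1) + 2*(0)*conj(-1) + 4*(0)*conj(1) + 4*(0)*conj(-1)]
      = (1/16)[(4) + (-4) + (0) + (0) + (0) + (0) + (0)] = 0/16 = 0
  <chi_7*chi_6, chi_4> = (1/16)[1*(4)*conj(1) + 1*(-4)*conj(1) + 2*(0)*conj(-1) + 2*(0)*conj(1) + 2*(0)*conj(-1) + 4*(0)*conj(-1) + 4*(0)*conj(1)]
      = (1/16)[(4) + (-4) + (0) + (0) + (0) + (0) + (0)] = 0/16 = 0
  <chi_7*chi_6, chi_5> = (1/16)[1*(4)*conj(2) + 1*(-4)*conj(-2) + 2*(0)*conj(sqrt(2)) + 2*(0)*conj(0) + 2*(0)*conj(-sqrt(2)) + 4*(0)*conj(0) + 4*(0)*conj(0)]
      = (1/16)[(8) + (8) + (0) + (0) + (0) + (0) + (0)] = 16/16 = 1
  <chi_7*chi_6, chi_6> = (1/16)[1*(4)*conj(2) + 1*(-4)*conj(2) + 2*(0)*conj(0) + 2*(0)*conj(-2) + 2*(0)*conj(0) + 4*(0)*conj(0) + 4*(0)*conj(0)]
      = (1/16)[(8) + (-8) + (0) + (0) + (0) + (0) + (0)] = 0/16 = 0
  <chi_7*chi_6, chi_7> = (1/16)[1*(4)*conj(2) + 1*(-4)*conj(-2) + 2*(0)*conj(-sqrt(2)) + 2*(0)*conj(0) + 2*(0)*conj(sqrt(2)) + 4*(0)*conj(0) + 4*(0)*conj(0)]
      = (1/16)[(8) + (8) + (0) + (0) + (0) + (0) + (0)] = 16/16 = 1
Hence the multiplicities are chi_5: 1, chi_7: 1. Dimension check: dim(chi_7)*dim(chi_6) = 2*2 = 4 and sum (mult * dim) = 1*2 + 1*2 = 4.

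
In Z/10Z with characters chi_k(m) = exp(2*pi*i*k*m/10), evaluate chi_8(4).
chi_8(4) = zeta_10^32 = exp(2*I*pi/5)

Derivation: chi_8(4) = zeta_10^(8*4) = zeta_10^32. Since zeta_10^10 = 1, this equals zeta_10^2 = exp(2*pi*i*2/10) = exp(2*I*pi/5).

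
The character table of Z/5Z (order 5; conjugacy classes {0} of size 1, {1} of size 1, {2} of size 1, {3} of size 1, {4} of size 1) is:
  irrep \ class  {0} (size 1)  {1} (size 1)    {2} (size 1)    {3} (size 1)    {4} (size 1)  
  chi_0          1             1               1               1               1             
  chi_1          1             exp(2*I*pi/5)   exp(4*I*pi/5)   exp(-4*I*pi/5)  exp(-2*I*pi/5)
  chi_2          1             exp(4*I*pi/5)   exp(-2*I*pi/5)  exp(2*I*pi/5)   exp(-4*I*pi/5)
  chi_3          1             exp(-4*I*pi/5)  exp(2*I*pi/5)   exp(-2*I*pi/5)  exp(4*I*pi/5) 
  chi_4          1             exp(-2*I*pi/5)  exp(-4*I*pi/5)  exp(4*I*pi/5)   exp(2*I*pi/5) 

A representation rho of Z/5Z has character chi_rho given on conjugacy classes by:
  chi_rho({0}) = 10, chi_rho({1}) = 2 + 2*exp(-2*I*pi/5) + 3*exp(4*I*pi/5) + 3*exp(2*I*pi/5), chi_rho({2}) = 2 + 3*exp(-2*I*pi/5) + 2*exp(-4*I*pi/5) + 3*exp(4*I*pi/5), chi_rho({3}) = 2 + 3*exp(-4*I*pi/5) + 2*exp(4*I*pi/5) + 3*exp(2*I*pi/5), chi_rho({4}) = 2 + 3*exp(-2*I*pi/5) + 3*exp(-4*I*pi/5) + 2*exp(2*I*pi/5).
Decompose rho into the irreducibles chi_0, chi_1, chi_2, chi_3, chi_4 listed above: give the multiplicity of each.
Multiplicities: chi_0: 2, chi_1: 3, chi_2: 3, chi_3: 0, chi_4: 2.

Argument: Use <chi_rho, chi> = (1/|G|) sum_C |C| * chi_rho(C) * conj(chi(C)) with |G| = 5 for each irreducible chi in the table:
  <chi_rho, chi_0> = (1/5)[1*(10)*conj(1) + 1*(2 + 2*exp(-2*I*pi/5) + 3*exp(4*I*pi/5) + 3*exp(2*I*pi/5))*conj(1) + 1*(2 + 3*exp(-2*I*pi/5) + 2*exp(-4*I*pi/5) + 3*exp(4*I*pi/5))*conj(1) + 1*(2 + 3*exp(-4*I*pi/5) + 2*exp(4*I*pi/5) + 3*exp(2*I*pi/5))*conj(1) + 1*(2 + 3*exp(-2*I*pi/5) + 3*exp(-4*I*pi/5) + 2*exp(2*I*pi/5))*conj(1)]
      = (1/5)[(10) + (2 + 2*exp(-2*I*pi/5) + 3*exp(4*I*pi/5) + 3*exp(2*I*pi/5)) + (2 + 3*exp(-2*I*pi/5) + 2*exp(-4*I*pi/5) + 3*exp(4*I*pi/5)) + (2 + 3*exp(-4*I*pi/5) + 2*exp(4*I*pi/5) + 3*exp(2*I*pi/5)) + (2 + 3*exp(-2*I*pi/5) + 3*exp(-4*I*pi/5) + 2*exp(2*I*pi/5))] = 10/5 = 2
  <chi_rho, chi_1> = (1/5)[1*(10)*conj(1) + 1*(2 + 2*exp(-2*I*pi/5) + 3*exp(4*I*pi/5) + 3*exp(2*I*pi/5))*conj(exp(2*I*pi/5)) + 1*(2 + 3*exp(-2*I*pi/5) + 2*exp(-4*I*pi/5) + 3*exp(4*I*pi/5))*conj(exp(4*I*pi/5)) + 1*(2 + 3*exp(-4*I*pi/5) + 2*exp(4*I*pi/5) + 3*exp(2*I*pi/5))*conj(exp(-4*I*pi/5)) + 1*(2 + 3*exp(-2*I*pi/5) + 3*exp(-4*I*pi/5) + 2*exp(2*I*pi/5))*conj(exp(-2*I*pi/5))]
      = (1/5)[(10) + (3 + 2*exp(-2*I*pi/5) + 2*exp(-4*I*pi/5) + 3*exp(2*I*pi/5)) + (3 + 2*exp(-4*I*pi/5) + 3*exp(4*I*pi/5) + 2*exp(2*I*pi/5)) + (3 + 2*exp(-2*I*pi/5) + 3*exp(-4*I*pi/5) + 2*exp(4*I*pi/5)) + (3 + 3*exp(-2*I*pi/5) + 2*exp(4*I*pi/5) + 2*exp(2*I*pi/5))] = 15/5 = 3
  <chi_rho, chi_2> = (1/5)[1*(10)*conj(1) + 1*(2 + 2*exp(-2*I*pi/5) + 3*exp(4*I*pi/5) + 3*exp(2*I*pi/5))*conj(exp(4*I*pi/5)) + 1*(2 + 3*exp(-2*I*pi/5) + 2*exp(-4*I*pi/5) + 3*exp(4*I*pi/5))*conj(exp(-2*I*pi/5)) + 1*(2 + 3*exp(-4*I*pi/5) + 2*exp(4*I*pi/5) + 3*exp(2*I*pi/5))*conj(exp(2*I*pi/5)) + 1*(2 + 3*exp(-2*I*pi/5) + 3*exp(-4*I*pi/5) + 2*exp(2*I*pi/5))*conj(exp(-4*I*pi/5))]
      = (1/5)[(10) + (3 + 3*exp(-2*I*pi/5) + 2*exp(-4*I*pi/5) + 2*exp(4*I*pi/5)) + (3 + 2*exp(-2*I*pi/5) + 3*exp(-4*I*pi/5) + 2*exp(2*I*pi/5)) + (3 + 2*exp(-2*I*pi/5) + 3*exp(4*I*pi/5) + 2*exp(2*I*pi/5)) + (3 + 2*exp(-4*I*pi/5) + 2*exp(4*I*pi/5) + 3*exp(2*I*pi/5))] = 15/5 = 3
  <chi_rho, chi_3> = (1/5)[1*(10)*conj(1) + 1*(2 + 2*exp(-2*I*pi/5) + 3*exp(4*I*pi/5) + 3*exp(2*I*pi/5))*conj(exp(-4*I*pi/5)) + 1*(2 + 3*exp(-2*I*pi/5) + 2*exp(-4*I*pi/5) + 3*exp(4*I*pi/5))*conj(exp(2*I*pi/5)) + 1*(2 + 3*exp(-4*I*pi/5) + 2*exp(4*I*pi/5) + 3*exp(2*I*pi/5))*conj(exp(-2*I*pi/5)) + 1*(2 + 3*exp(-2*I*pi/5) + 3*exp(-4*I*pi/5) + 2*exp(2*I*pi/5))*conj(exp(4*I*pi/5))]
      = (1/5)[(10) + (3*exp(-2*I*pi/5) + 3*exp(-4*I*pi/5) + 2*exp(4*I*pi/5) + 2*exp(2*I*pi/5)) + (2*exp(-2*I*pi/5) + 3*exp(-4*I*pi/5) + 2*exp(4*I*pi/5) + 3*exp(2*I*pi/5)) + (3*exp(-2*I*pi/5) + 2*exp(-4*I*pi/5) + 3*exp(4*I*pi/5) + 2*exp(2*I*pi/5)) + (2*exp(-2*I*pi/5) + 2*exp(-4*I*pi/5) + 3*exp(4*I*pi/5) + 3*exp(2*I*pi/5))] = 0/5 = 0
  <chi_rho, chi_4> = (1/5)[1*(10)*conj(1) + 1*(2 + 2*exp(-2*I*pi/5) + 3*exp(4*I*pi/5) + 3*exp(2*I*pi/5))*conj(exp(-2*I*pi/5)) + 1*(2 + 3*exp(-2*I*pi/5) + 2*exp(-4*I*pi/5) + 3*exp(4*I*pi/5))*conj(exp(-4*I*pi/5)) + 1*(2 + 3*exp(-4*I*pi/5) + 2*exp(4*I*pi/5) + 3*exp(2*I*pi/5))*conj(exp(4*I*pi/5)) + 1*(2 + 3*exp(-2*I*pi/5) + 3*exp(-4*I*pi/5) + 2*exp(2*I*pi/5))*conj(exp(2*I*pi/5))]
      = (1/5)[(10) + (2 + 3*exp(-4*I*pi/5) + 3*exp(4*I*pi/5) + 2*exp(2*I*pi/5)) + (2 + 3*exp(-2*I*pi/5) + 2*exp(4*I*pi/5) + 3*exp(2*I*pi/5)) + (2 + 3*exp(-2*I*pi/5) + 2*exp(-4*I*pi/5) + 3*exp(2*I*pi/5)) + (2 + 2*exp(-2*I*pi/5) + 3*exp(-4*I*pi/5) + 3*exp(4*I*pi/5))] = 10/5 = 2
(Exp terms are combined using exp(i*s)*conj(exp(i*t)) = exp(i*(s-t)), and sums of them are collapsed using the identity that for every m > 1 the m distinct m-th roots of unity sum to 0, e.g. 1 + exp(2*I*pi/3) + exp(-2*I*pi/3) = 0.)
Dimension check: dim(rho) = sum (mult * dim) = 2*1 + 3*1 + 3*1 + 0*1 + 2*1 = 10 = chi_rho(e) = 10.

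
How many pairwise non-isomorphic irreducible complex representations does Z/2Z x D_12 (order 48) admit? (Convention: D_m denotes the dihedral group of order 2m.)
18

Justification: The number of irreducible complex representations of a finite group equals its number of conjugacy classes. For a direct product, #classes(G x H) = #classes(G) * #classes(H). Z/2Z has 2 classes (abelian), D_12 has 9 classes, so 2 * 9 = 18, so Z/2Z x D_12 (order 48) has exactly 18 irreducible complex representations.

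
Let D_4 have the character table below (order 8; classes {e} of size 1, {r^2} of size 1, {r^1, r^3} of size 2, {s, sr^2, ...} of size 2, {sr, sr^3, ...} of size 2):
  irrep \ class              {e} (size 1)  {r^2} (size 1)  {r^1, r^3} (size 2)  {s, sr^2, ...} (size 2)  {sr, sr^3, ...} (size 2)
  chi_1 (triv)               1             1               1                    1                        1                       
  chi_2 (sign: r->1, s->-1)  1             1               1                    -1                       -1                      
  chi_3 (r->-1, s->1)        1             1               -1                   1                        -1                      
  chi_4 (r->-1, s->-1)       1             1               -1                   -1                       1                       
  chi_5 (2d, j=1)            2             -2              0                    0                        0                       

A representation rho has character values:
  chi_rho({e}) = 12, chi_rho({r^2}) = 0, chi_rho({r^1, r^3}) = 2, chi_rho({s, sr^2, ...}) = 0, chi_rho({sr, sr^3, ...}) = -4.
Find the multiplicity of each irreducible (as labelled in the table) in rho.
Multiplicities: chi_1: 1, chi_2: 3, chi_3: 2, chi_4: 0, chi_5: 3.

Details: Use <chi_rho, chi> = (1/|G|) sum_C |C| * chi_rho(C) * conj(chi(C)) with |G| = 8 for each irreducible chi in the table:
  <chi_rho, chi_1> = (1/8)[1*(12)*conj(1) + 1*(0)*conj(1) + 2*(2)*conj(1) + 2*(0)*conj(1) + 2*(-4)*conj(1)]
      = (1/8)[(12) + (0) + (4) + (0) + (-8)] = 8/8 = 1
  <chi_rho, chi_2> = (1/8)[1*(12)*conj(1) + 1*(0)*conj(1) + 2*(2)*conj(1) + 2*(0)*conj(-1) + 2*(-4)*conj(-1)]
      = (1/8)[(12) + (0) + (4) + (0) + (8)] = 24/8 = 3
  <chi_rho, chi_3> = (1/8)[1*(12)*conj(1) + 1*(0)*conj(1) + 2*(2)*conj(-1) + 2*(0)*conj(1) + 2*(-4)*conj(-1)]
      = (1/8)[(12) + (0) + (-4) + (0) + (8)] = 16/8 = 2
  <chi_rho, chi_4> = (1/8)[1*(12)*conj(1) + 1*(0)*conj(1) + 2*(2)*conj(-1) + 2*(0)*conj(-1) + 2*(-4)*conj(1)]
      = (1/8)[(12) + (0) + (-4) + (0) + (-8)] = 0/8 = 0
  <chi_rho, chi_5> = (1/8)[1*(12)*conj(2) + 1*(0)*conj(-2) + 2*(2)*conj(0) + 2*(0)*conj(0) + 2*(-4)*conj(0)]
      = (1/8)[(24) + (0) + (0) + (0) + (0)] = 24/8 = 3
Dimension check: dim(rho) = sum (mult * dim) = 1*1 + 3*1 + 2*1 + 0*1 + 3*2 = 12 = chi_rho(e) = 12.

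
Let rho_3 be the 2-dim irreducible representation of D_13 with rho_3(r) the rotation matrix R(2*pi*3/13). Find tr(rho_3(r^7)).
chi_{rho_3}(r^7) = 2*cos(2*pi*3*7/13) = -2*cos(3*pi/13)

Why: rho_3(r^7) is rotation by angle 2*pi*3*7/13, whose trace is 2*cos(2*pi*3*7/13) = -2*cos(3*pi/13).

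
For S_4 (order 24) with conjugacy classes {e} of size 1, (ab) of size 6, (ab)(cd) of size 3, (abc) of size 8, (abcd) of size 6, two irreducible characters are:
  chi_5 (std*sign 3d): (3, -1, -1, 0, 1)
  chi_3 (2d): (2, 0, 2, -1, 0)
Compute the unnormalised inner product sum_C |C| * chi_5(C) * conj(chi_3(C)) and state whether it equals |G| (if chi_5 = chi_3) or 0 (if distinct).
Sum = 0; so <chi_5, chi_3> = 0 (distinct irreducibles are orthogonal).

Solution. Compute term by term over conjugacy classes (|C| * chi_5(C) * conj(chi_3(C))):
  1*(3)*conj(2) + 6*(-1)*conj(0) + 3*(-1)*conj(2) + 8*(0)*conj(-1) + 6*(1)*conj(0)
  = (6) + (0) + (-6) + (0) + (0)
  = 0.
Dividing by |G| = 24 gives 0/24 = 0, matching the row-orthogonality relation <chi_5, chi_3> = [chi_5 = chi_3].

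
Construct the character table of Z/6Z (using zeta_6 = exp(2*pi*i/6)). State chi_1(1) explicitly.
Character table of Z/6Z (irreps indexed chi_0,...,chi_5 with chi_k(m) = zeta_6^(k*m), zeta_6 = exp(2*pi*i/6)):
  irrep \ class  {0} (size 1)  {1} (size 1)    {2} (size 1)    {3} (size 1)  {4} (size 1)    {5} (size 1)  
  chi_0          1             1               1               1             1               1             
  chi_1          1             exp(I*pi/3)     exp(2*I*pi/3)   -1            exp(-2*I*pi/3)  exp(-I*pi/3)  
  chi_2          1             exp(2*I*pi/3)   exp(-2*I*pi/3)  1             exp(2*I*pi/3)   exp(-2*I*pi/3)
  chi_3          1             -1              1               -1            1               -1            
  chi_4          1             exp(-2*I*pi/3)  exp(2*I*pi/3)   1             exp(-2*I*pi/3)  exp(2*I*pi/3) 
  chi_5          1             exp(-I*pi/3)    exp(-2*I*pi/3)  -1            exp(2*I*pi/3)   exp(I*pi/3)   

Spot check: chi_1(1) = zeta_6^(1*1) = zeta_6^1 = exp(I*pi/3).

Explanation: Z/6Z is abelian, so all 6 irreducible complex representations are 1-dimensional. They are given by chi_k(m) = zeta_6^(k*m) for k = 0,...,5. Row orthogonality: sum_m chi_k(m) conj(chi_l(m)) = 6 * [k = l].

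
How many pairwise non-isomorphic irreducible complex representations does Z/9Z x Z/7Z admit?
63

The number of irreducible complex representations of a finite group equals its number of conjugacy classes. Z/9Z x Z/7Z is abelian of order 63, so every element is its own conjugacy class: 63 classes, so Z/9Z x Z/7Z (order 63) has exactly 63 irreducible complex representations.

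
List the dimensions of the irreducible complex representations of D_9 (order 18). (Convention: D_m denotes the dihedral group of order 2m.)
Dimensions: 1, 1, 2, 2, 2, 2

Working: There are 6 irreducibles (= number of conjugacy classes). Their dimensions d_i satisfy sum d_i^2 = |G| = 18: 1 + 1 + 4 + 4 + 4 + 4 = 18.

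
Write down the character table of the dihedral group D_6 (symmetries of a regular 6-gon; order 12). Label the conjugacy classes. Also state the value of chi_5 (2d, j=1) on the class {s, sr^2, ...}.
Conjugacy classes: {e} of size 1, {r^3} of size 1, {r^1, r^5} of size 2, {r^2, r^4} of size 2, {s, sr^2, ...} of size 3, {sr, sr^3, ...} of size 3.
Character table:
  irrep \ class              {e} (size 1)  {r^3} (size 1)  {r^1, r^5} (size 2)  {r^2, r^4} (size 2)  {s, sr^2, ...} (size 3)  {sr, sr^3, ...} (size 3)
  chi_1 (triv)               1             1               1                    1                    1                        1                       
  chi_2 (sign: r->1, s->-1)  1             1               1                    1                    -1                       -1                      
  chi_3 (r->-1, s->1)        1             -1              -1                   1                    1                        -1                      
  chi_4 (r->-1, s->-1)       1             -1              -1                   1                    -1                       1                       
  chi_5 (2d, j=1)            2             -2              1                    -1                   0                        0                       
  chi_6 (2d, j=2)            2             2               -1                   -1                   0                        0                       

Spot check: chi_5 (2d, j=1) on {s, sr^2, ...} = 0.

Details: D_6 has order 2*6 = 12 with 6 conjugacy classes, hence 6 irreducibles. Sum of squared dims 1 + 1 + 1 + 1 + 4 + 4 = 12 = |G|. Linear characters come from the abelianisation; the 2-dimensional irreps have character r^k -> 2*cos(2*pi*j*k/6), reflections -> 0.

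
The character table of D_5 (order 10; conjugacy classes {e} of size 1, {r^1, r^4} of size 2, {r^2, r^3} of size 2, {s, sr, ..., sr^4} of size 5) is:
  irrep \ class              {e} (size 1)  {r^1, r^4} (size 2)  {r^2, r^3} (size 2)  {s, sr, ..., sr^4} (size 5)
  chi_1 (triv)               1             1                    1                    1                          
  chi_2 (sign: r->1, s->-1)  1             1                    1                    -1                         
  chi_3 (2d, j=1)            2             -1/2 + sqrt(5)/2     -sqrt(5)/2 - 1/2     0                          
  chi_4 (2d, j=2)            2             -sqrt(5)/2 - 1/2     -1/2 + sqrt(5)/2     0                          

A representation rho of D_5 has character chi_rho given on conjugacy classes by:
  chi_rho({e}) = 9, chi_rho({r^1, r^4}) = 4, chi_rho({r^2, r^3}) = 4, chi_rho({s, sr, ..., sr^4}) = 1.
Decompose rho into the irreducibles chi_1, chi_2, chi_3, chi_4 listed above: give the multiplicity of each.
Multiplicities: chi_1: 3, chi_2: 2, chi_3: 1, chi_4: 1.

Why: Use <chi_rho, chi> = (1/|G|) sum_C |C| * chi_rho(C) * conj(chi(C)) with |G| = 10 for each irreducible chi in the table:
  <chi_rho, chi_1> = (1/10)[1*(9)*conj(1) + 2*(4)*conj(1) + 2*(4)*conj(1) + 5*(1)*conj(1)]
      = (1/10)[(9) + (8) + (8) + (5)] = 30/10 = 3
  <chi_rho, chi_2> = (1/10)[1*(9)*conj(1) + 2*(4)*conj(1) + 2*(4)*conj(1) + 5*(1)*conj(-1)]
      = (1/10)[(9) + (8) + (8) + (-5)] = 20/10 = 2
  <chi_rho, chi_3> = (1/10)[1*(9)*conj(2) + 2*(4)*conj(-1/2 + sqrt(5)/2) + 2*(4)*conj(-sqrt(5)/2 - 1/2) + 5*(1)*conj(0)]
      = (1/10)[(18) + (-4 + 4*sqrt(5)) + (-4*sqrt(5) - 4) + (0)] = 10/10 = 1
  <chi_rho, chi_4> = (1/10)[1*(9)*conj(2) + 2*(4)*conj(-sqrt(5)/2 - 1/2) + 2*(4)*conj(-1/2 + sqrt(5)/2) + 5*(1)*conj(0)]
      = (1/10)[(18) + (-4*sqrt(5) - 4) + (-4 + 4*sqrt(5)) + (0)] = 10/10 = 1
Dimension check: dim(rho) = sum (mult * dim) = 3*1 + 2*1 + 1*2 + 1*2 = 9 = chi_rho(e) = 9.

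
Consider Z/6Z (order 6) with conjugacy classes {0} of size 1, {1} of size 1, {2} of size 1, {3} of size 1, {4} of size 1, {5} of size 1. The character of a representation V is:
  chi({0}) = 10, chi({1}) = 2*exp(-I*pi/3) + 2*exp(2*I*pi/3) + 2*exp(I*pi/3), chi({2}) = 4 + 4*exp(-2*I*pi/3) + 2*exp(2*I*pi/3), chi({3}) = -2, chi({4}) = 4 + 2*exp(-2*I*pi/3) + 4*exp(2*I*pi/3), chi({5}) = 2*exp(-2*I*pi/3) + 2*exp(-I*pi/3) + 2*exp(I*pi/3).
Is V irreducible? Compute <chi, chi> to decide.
Not irreducible (reducible): <chi, chi> = 20 > 1.

Reasoning: <chi, chi> = (1/|G|) sum_C |C| * |chi(C)|^2 = (1/6)[1*|10|^2 + 1*|2*exp(-I*pi/3) + 2*exp(2*I*pi/3) + 2*exp(I*pi/3)|^2 + 1*|4 + 4*exp(-2*I*pi/3) + 2*exp(2*I*pi/3)|^2 + 1*|-2|^2 + 1*|4 + 2*exp(-2*I*pi/3) + 4*exp(2*I*pi/3)|^2 + 1*|2*exp(-2*I*pi/3) + 2*exp(-I*pi/3) + 2*exp(I*pi/3)|^2]
  = (1/6)[(100) + (4) + (4) + (4) + (4) + (4)] = 120/6 = 20.
(Exp terms are combined using exp(i*s)*conj(exp(i*t)) = exp(i*(s-t)), and sums of them are collapsed using the identity that for every m > 1 the m distinct m-th roots of unity sum to 0, e.g. 1 + exp(2*I*pi/3) + exp(-2*I*pi/3) = 0.)
A character is irreducible iff <chi, chi> = 1, so this representation is reducible.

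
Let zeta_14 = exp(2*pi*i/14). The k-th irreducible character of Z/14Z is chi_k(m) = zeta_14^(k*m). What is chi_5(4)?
chi_5(4) = zeta_14^20 = exp(6*I*pi/7)

Working: chi_5(4) = zeta_14^(5*4) = zeta_14^20. Since zeta_14^14 = 1, this equals zeta_14^6 = exp(2*pi*i*6/14) = exp(6*I*pi/7).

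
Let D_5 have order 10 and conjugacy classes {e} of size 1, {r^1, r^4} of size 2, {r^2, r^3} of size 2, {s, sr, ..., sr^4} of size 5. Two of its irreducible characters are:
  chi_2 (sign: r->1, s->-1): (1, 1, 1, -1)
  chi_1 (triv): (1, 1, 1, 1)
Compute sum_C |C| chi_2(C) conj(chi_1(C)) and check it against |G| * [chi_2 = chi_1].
Sum = 0; so <chi_2, chi_1> = 0 (distinct irreducibles are orthogonal).

Explanation: Compute term by term over conjugacy classes (|C| * chi_2(C) * conj(chi_1(C))):
  1*(1)*conj(1) + 2*(1)*conj(1) + 2*(1)*conj(1) + 5*(-1)*conj(1)
  = (1) + (2) + (2) + (-5)
  = 0.
Dividing by |G| = 10 gives 0/10 = 0, matching the row-orthogonality relation <chi_2, chi_1> = [chi_2 = chi_1].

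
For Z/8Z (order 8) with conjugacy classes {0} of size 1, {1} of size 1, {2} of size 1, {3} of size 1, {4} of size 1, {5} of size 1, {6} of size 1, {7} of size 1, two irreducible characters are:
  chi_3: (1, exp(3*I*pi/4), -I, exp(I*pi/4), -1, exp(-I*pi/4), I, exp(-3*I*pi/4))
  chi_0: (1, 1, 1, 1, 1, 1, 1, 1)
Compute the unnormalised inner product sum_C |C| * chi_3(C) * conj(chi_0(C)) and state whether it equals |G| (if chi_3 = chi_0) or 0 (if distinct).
Sum = 0; so <chi_3, chi_0> = 0 (distinct irreducibles are orthogonal).

Reasoning: Compute term by term over conjugacy classes (|C| * chi_3(C) * conj(chi_0(C))):
  1*(1)*conj(1) + 1*(exp(3*I*pi/4))*conj(1) + 1*(-I)*conj(1) + 1*(exp(I*pi/4))*conj(1) + 1*(-1)*conj(1) + 1*(exp(-I*pi/4))*conj(1) + 1*(I)*conj(1) + 1*(exp(-3*I*pi/4))*conj(1)
  = (1) + (exp(3*I*pi/4)) + (-I) + (exp(I*pi/4)) + (-1) + (exp(-I*pi/4)) + (I) + (exp(-3*I*pi/4))
  = 0.
(Exp terms are combined using exp(i*s)*conj(exp(i*t)) = exp(i*(s-t)), and sums of them are collapsed using the identity that for every m > 1 the m distinct m-th roots of unity sum to 0, e.g. 1 + exp(2*I*pi/3) + exp(-2*I*pi/3) = 0.)
Dividing by |G| = 8 gives 0/8 = 0, matching the row-orthogonality relation <chi_3, chi_0> = [chi_3 = chi_0].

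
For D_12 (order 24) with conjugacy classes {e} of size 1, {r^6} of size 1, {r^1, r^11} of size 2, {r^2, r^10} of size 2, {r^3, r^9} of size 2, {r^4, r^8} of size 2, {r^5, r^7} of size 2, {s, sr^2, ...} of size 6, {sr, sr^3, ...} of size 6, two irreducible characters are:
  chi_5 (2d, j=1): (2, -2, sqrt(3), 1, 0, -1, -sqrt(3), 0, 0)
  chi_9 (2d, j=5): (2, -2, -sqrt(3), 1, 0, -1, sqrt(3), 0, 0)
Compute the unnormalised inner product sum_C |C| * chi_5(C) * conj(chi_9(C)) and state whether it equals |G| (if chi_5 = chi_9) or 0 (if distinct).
Sum = 0; so <chi_5, chi_9> = 0 (distinct irreducibles are orthogonal).

Argument: Compute term by term over conjugacy classes (|C| * chi_5(C) * conj(chi_9(C))):
  1*(2)*conj(2) + 1*(-2)*conj(-2) + 2*(sqrt(3))*conj(-sqrt(3)) + 2*(1)*conj(1) + 2*(0)*conj(0) + 2*(-1)*conj(-1) + 2*(-sqrt(3))*conj(sqrt(3)) + 6*(0)*conj(0) + 6*(0)*conj(0)
  = (4) + (4) + (-6) + (2) + (0) + (2) + (-6) + (0) + (0)
  = 0.
Dividing by |G| = 24 gives 0/24 = 0, matching the row-orthogonality relation <chi_5, chi_9> = [chi_5 = chi_9].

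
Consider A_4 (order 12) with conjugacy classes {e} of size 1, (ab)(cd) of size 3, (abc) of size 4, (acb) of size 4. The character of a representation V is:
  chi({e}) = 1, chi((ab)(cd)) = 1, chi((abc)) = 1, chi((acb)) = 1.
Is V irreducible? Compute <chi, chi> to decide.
Irreducible: <chi, chi> = 1.

Working: <chi, chi> = (1/|G|) sum_C |C| * |chi(C)|^2 = (1/12)[1*|1|^2 + 3*|1|^2 + 4*|1|^2 + 4*|1|^2]
  = (1/12)[(1) + (3) + (4) + (4)] = 12/12 = 1.
(Exp terms are combined using exp(i*s)*conj(exp(i*t)) = exp(i*(s-t)), and sums of them are collapsed using the identity that for every m > 1 the m distinct m-th roots of unity sum to 0, e.g. 1 + exp(2*I*pi/3) + exp(-2*I*pi/3) = 0.)
A character is irreducible iff <chi, chi> = 1, so this representation is irreducible.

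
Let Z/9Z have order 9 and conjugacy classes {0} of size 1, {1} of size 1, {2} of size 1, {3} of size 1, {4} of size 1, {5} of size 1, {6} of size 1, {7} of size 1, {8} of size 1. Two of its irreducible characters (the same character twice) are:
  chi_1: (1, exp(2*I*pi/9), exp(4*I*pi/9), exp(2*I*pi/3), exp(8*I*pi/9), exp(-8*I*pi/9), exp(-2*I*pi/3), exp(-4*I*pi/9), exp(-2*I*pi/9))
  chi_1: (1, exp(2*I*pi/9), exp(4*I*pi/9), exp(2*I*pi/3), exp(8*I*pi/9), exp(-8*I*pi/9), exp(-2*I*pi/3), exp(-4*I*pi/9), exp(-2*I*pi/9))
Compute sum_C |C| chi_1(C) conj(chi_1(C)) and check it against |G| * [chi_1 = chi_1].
Sum = 9 = |G| = 9; so <chi_1, chi_1> = 1 (norm-1 confirms irreducibility).

Justification: Compute term by term over conjugacy classes (|C| * chi_1(C) * conj(chi_1(C))):
  1*(1)*conj(1) + 1*(exp(2*I*pi/9))*conj(exp(2*I*pi/9)) + 1*(exp(4*I*pi/9))*conj(exp(4*I*pi/9)) + 1*(exp(2*I*pi/3))*conj(exp(2*I*pi/3)) + 1*(exp(8*I*pi/9))*conj(exp(8*I*pi/9)) + 1*(exp(-8*I*pi/9))*conj(exp(-8*I*pi/9)) + 1*(exp(-2*I*pi/3))*conj(exp(-2*I*pi/3)) + 1*(exp(-4*I*pi/9))*conj(exp(-4*I*pi/9)) + 1*(exp(-2*I*pi/9))*conj(exp(-2*I*pi/9))
  = (1) + (1) + (1) + (1) + (1) + (1) + (1) + (1) + (1)
  = 9.
(Exp terms are combined using exp(i*s)*conj(exp(i*t)) = exp(i*(s-t)), and sums of them are collapsed using the identity that for every m > 1 the m distinct m-th roots of unity sum to 0, e.g. 1 + exp(2*I*pi/3) + exp(-2*I*pi/3) = 0.)
Dividing by |G| = 9 gives 9/9 = 1, matching the row-orthogonality relation <chi_1, chi_1> = [chi_1 = chi_1].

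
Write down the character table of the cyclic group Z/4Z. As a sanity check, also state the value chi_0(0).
Character table of Z/4Z (irreps indexed chi_0,...,chi_3 with chi_k(m) = zeta_4^(k*m), zeta_4 = exp(2*pi*i/4)):
  irrep \ class  {0} (size 1)  {1} (size 1)  {2} (size 1)  {3} (size 1)
  chi_0          1             1             1             1           
  chi_1          1             I             -1            -I          
  chi_2          1             -1            1             -1          
  chi_3          1             -I            -1            I           

Spot check: chi_0(0) = zeta_4^(0*0) = zeta_4^0 = 1.

Working: Z/4Z is abelian, so all 4 irreducible complex representations are 1-dimensional. They are given by chi_k(m) = zeta_4^(k*m) for k = 0,...,3. Row orthogonality: sum_m chi_k(m) conj(chi_l(m)) = 4 * [k = l].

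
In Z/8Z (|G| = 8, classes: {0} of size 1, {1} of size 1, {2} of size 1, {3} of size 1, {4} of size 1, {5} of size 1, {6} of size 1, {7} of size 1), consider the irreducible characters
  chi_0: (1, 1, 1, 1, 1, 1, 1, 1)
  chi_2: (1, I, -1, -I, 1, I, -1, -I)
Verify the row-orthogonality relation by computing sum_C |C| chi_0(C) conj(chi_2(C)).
Sum = 0; so <chi_0, chi_2> = 0 (distinct irreducibles are orthogonal).

Derivation: Compute term by term over conjugacy classes (|C| * chi_0(C) * conj(chi_2(C))):
  1*(1)*conj(1) + 1*(1)*conj(I) + 1*(1)*conj(-1) + 1*(1)*conj(-I) + 1*(1)*conj(1) + 1*(1)*conj(I) + 1*(1)*conj(-1) + 1*(1)*conj(-I)
  = (1) + (-I) + (-1) + (I) + (1) + (-I) + (-1) + (I)
  = 0.
(Exp terms are combined using exp(i*s)*conj(exp(i*t)) = exp(i*(s-t)), and sums of them are collapsed using the identity that for every m > 1 the m distinct m-th roots of unity sum to 0, e.g. 1 + exp(2*I*pi/3) + exp(-2*I*pi/3) = 0.)
Dividing by |G| = 8 gives 0/8 = 0, matching the row-orthogonality relation <chi_0, chi_2> = [chi_0 = chi_2].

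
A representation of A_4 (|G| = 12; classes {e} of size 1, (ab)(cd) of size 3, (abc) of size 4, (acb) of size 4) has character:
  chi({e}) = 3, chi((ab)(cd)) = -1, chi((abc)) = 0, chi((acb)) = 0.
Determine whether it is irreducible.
Irreducible: <chi, chi> = 1.

Justification: <chi, chi> = (1/|G|) sum_C |C| * |chi(C)|^2 = (1/12)[1*|3|^2 + 3*|-1|^2 + 4*|0|^2 + 4*|0|^2]
  = (1/12)[(9) + (3) + (0) + (0)] = 12/12 = 1.
(Exp terms are combined using exp(i*s)*conj(exp(i*t)) = exp(i*(s-t)), and sums of them are collapsed using the identity that for every m > 1 the m distinct m-th roots of unity sum to 0, e.g. 1 + exp(2*I*pi/3) + exp(-2*I*pi/3) = 0.)
A character is irreducible iff <chi, chi> = 1, so this representation is irreducible.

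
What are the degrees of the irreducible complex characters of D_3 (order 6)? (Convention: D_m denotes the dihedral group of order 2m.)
Dimensions: 1, 1, 2

Working: There are 3 irreducibles (= number of conjugacy classes). Their dimensions d_i satisfy sum d_i^2 = |G| = 6: 1 + 1 + 4 = 6.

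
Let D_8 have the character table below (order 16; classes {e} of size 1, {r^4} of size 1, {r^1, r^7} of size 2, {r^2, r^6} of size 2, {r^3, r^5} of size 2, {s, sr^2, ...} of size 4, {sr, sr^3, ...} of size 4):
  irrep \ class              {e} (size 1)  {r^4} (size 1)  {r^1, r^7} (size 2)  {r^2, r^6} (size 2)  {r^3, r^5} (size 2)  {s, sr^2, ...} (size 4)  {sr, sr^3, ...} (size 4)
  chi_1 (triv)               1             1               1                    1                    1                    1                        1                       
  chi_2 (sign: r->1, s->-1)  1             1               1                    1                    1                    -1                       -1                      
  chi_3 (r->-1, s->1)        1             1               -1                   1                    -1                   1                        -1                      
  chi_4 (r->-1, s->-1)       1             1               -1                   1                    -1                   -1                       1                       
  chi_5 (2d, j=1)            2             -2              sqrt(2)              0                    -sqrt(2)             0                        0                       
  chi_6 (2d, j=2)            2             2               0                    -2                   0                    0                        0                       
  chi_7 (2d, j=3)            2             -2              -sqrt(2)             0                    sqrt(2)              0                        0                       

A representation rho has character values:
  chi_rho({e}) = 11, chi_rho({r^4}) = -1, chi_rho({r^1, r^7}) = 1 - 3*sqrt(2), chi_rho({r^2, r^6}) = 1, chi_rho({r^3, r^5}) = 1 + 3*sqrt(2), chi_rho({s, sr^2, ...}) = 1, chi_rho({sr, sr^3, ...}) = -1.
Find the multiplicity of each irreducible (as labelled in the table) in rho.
Multiplicities: chi_1: 1, chi_2: 1, chi_3: 1, chi_4: 0, chi_5: 0, chi_6: 1, chi_7: 3.

Proof sketch: Use <chi_rho, chi> = (1/|G|) sum_C |C| * chi_rho(C) * conj(chi(C)) with |G| = 16 for each irreducible chi in the table:
  <chi_rho, chi_1> = (1/16)[1*(11)*conj(1) + 1*(-1)*conj(1) + 2*(1 - 3*sqrt(2))*conj(1) + 2*(1)*conj(1) + 2*(1 + 3*sqrt(2))*conj(1) + 4*(1)*conj(1) + 4*(-1)*conj(1)]
      = (1/16)[(11) + (-1) + (2 - 6*sqrt(2)) + (2) + (2 + 6*sqrt(2)) + (4) + (-4)] = 16/16 = 1
  <chi_rho, chi_2> = (1/16)[1*(11)*conj(1) + 1*(-1)*conj(1) + 2*(1 - 3*sqrt(2))*conj(1) + 2*(1)*conj(1) + 2*(1 + 3*sqrt(2))*conj(1) + 4*(1)*conj(-1) + 4*(-1)*conj(-1)]
      = (1/16)[(11) + (-1) + (2 - 6*sqrt(2)) + (2) + (2 + 6*sqrt(2)) + (-4) + (4)] = 16/16 = 1
  <chi_rho, chi_3> = (1/16)[1*(11)*conj(1) + 1*(-1)*conj(1) + 2*(1 - 3*sqrt(2))*conj(-1) + 2*(1)*conj(1) + 2*(1 + 3*sqrt(2))*conj(-1) + 4*(1)*conj(1) + 4*(-1)*conj(-1)]
      = (1/16)[(11) + (-1) + (-2 + 6*sqrt(2)) + (2) + (-6*sqrt(2) - 2) + (4) + (4)] = 16/16 = 1
  <chi_rho, chi_4> = (1/16)[1*(11)*conj(1) + 1*(-1)*conj(1) + 2*(1 - 3*sqrt(2))*conj(-1) + 2*(1)*conj(1) + 2*(1 + 3*sqrt(2))*conj(-1) + 4*(1)*conj(-1) + 4*(-1)*conj(1)]
      = (1/16)[(11) + (-1) + (-2 + 6*sqrt(2)) + (2) + (-6*sqrt(2) - 2) + (-4) + (-4)] = 0/16 = 0
  <chi_rho, chi_5> = (1/16)[1*(11)*conj(2) + 1*(-1)*conj(-2) + 2*(1 - 3*sqrt(2))*conj(sqrt(2)) + 2*(1)*conj(0) + 2*(1 + 3*sqrt(2))*conj(-sqrt(2)) + 4*(1)*conj(0) + 4*(-1)*conj(0)]
      = (1/16)[(22) + (2) + (-12 + 2*sqrt(2)) + (0) + (-12 - 2*sqrt(2)) + (0) + (0)] = 0/16 = 0
  <chi_rho, chi_6> = (1/16)[1*(11)*conj(2) + 1*(-1)*conj(2) + 2*(1 - 3*sqrt(2))*conj(0) + 2*(1)*conj(-2) + 2*(1 + 3*sqrt(2))*conj(0) + 4*(1)*conj(0) + 4*(-1)*conj(0)]
      = (1/16)[(22) + (-2) + (0) + (-4) + (0) + (0) + (0)] = 16/16 = 1
  <chi_rho, chi_7> = (1/16)[1*(11)*conj(2) + 1*(-1)*conj(-2) + 2*(1 - 3*sqrt(2))*conj(-sqrt(2)) + 2*(1)*conj(0) + 2*(1 + 3*sqrt(2))*conj(sqrt(2)) + 4*(1)*conj(0) + 4*(-1)*conj(0)]
      = (1/16)[(22) + (2) + (12 - 2*sqrt(2)) + (0) + (2*sqrt(2) + 12) + (0) + (0)] = 48/16 = 3
Dimension check: dim(rho) = sum (mult * dim) = 1*1 + 1*1 + 1*1 + 0*1 + 0*2 + 1*2 + 3*2 = 11 = chi_rho(e) = 11.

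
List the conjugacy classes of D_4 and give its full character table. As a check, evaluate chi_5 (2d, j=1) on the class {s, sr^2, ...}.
Conjugacy classes: {e} of size 1, {r^2} of size 1, {r^1, r^3} of size 2, {s, sr^2, ...} of size 2, {sr, sr^3, ...} of size 2.
Character table:
  irrep \ class              {e} (size 1)  {r^2} (size 1)  {r^1, r^3} (size 2)  {s, sr^2, ...} (size 2)  {sr, sr^3, ...} (size 2)
  chi_1 (triv)               1             1               1                    1                        1                       
  chi_2 (sign: r->1, s->-1)  1             1               1                    -1                       -1                      
  chi_3 (r->-1, s->1)        1             1               -1                   1                        -1                      
  chi_4 (r->-1, s->-1)       1             1               -1                   -1                       1                       
  chi_5 (2d, j=1)            2             -2              0                    0                        0                       

Spot check: chi_5 (2d, j=1) on {s, sr^2, ...} = 0.

Proof sketch: D_4 has order 2*4 = 8 with 5 conjugacy classes, hence 5 irreducibles. Sum of squared dims 1 + 1 + 1 + 1 + 4 = 8 = |G|. Linear characters come from the abelianisation; the 2-dimensional irreps have character r^k -> 2*cos(2*pi*j*k/4), reflections -> 0.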